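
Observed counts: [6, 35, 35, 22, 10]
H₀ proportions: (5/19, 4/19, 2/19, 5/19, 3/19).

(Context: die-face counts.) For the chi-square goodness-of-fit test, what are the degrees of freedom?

degrees of freedom = 4

df = k − 1 = 5 − 1 = 4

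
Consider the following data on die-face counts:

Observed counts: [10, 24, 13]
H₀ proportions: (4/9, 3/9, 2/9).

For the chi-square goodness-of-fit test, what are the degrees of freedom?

df = k − 1 = 3 − 1 = 2

degrees of freedom = 2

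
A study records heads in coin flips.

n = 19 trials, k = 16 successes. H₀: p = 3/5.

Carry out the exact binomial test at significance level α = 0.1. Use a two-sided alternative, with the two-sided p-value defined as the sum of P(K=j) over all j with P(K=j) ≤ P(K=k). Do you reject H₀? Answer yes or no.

reject H₀: yes

Exact binomial: n=19, k=16, p₀=3/5=0.6000
P(X=j) = C(n,j)·p₀^j·(1−p₀)^(n−j); p = Σ P(X=j) over j with P(X=j) ≤ P(X=16)
p-value (two-sided) = 0.03452
At α=0.1: p < α → reject H₀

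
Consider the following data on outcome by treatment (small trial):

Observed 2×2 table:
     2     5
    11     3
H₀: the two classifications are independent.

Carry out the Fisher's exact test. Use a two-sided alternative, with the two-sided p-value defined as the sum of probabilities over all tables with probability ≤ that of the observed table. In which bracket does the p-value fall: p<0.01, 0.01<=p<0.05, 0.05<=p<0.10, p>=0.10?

Margins: r₁=7, r₂=14, c₁=13, c₂=8, n=21
p_obs = C(7,2)·C(14,11)/C(21,13); sum pmf over tables with pmf ≤ p_obs
p-value (two-sided) = 0.05552
→ bracket: 0.05<=p<0.10

p-value bracket: 0.05<=p<0.10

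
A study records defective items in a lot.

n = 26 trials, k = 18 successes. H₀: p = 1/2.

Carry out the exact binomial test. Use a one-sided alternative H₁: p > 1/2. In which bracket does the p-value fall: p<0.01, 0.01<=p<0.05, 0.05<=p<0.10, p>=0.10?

Exact binomial: n=26, k=18, p₀=1/2=0.5000
P(X≥18) from Σ C(n,i)·p₀^i·(1−p₀)^(n−i)
p-value (one-sided, H₁ greater) = 0.03776
→ bracket: 0.01<=p<0.05

p-value bracket: 0.01<=p<0.05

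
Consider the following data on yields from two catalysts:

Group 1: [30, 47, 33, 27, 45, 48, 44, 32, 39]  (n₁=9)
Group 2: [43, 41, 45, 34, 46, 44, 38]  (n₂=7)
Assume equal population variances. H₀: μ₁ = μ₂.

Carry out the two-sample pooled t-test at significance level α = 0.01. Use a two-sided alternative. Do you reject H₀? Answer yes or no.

x̄₁=38.333, s₁=8.000, n₁=9
x̄₂=41.571, s₂=4.276, n₂=7
s_p² = [8·8.000² + 6·4.276²]/14 = 44.4082
SE = √(s_p²·(1/9+1/7)) = 3.3583
t = (38.333−41.571)/3.3583 = -0.9642
df = 14
p-value (two-sided) = 0.35130
At α=0.01: p ≥ α → fail to reject H₀

reject H₀: no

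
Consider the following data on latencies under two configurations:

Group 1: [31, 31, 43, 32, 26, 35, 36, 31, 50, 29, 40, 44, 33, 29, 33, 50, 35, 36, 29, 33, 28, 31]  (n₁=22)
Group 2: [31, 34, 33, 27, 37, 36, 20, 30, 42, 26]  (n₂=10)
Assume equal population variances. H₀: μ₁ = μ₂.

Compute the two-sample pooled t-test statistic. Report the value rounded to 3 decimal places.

test statistic = 1.265

x̄₁=34.773, s₁=6.704, n₁=22
x̄₂=31.600, s₂=6.275, n₂=10
s_p² = [21·6.704² + 9·6.275²]/30 = 43.2755
SE = √(s_p²·(1/22+1/10)) = 2.5089
t = (34.773−31.600)/2.5089 = 1.2646
df = 30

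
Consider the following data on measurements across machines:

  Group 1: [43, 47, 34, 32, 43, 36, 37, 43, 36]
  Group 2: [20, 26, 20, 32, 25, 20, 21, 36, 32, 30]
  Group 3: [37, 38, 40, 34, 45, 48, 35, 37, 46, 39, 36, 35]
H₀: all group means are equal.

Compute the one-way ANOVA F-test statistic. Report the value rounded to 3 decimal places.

Group means [39.00, 26.20, 39.17], grand mean 34.935
SSB = Σnᵢ(x̄ᵢ−x̄)² = 1126.604; SSW = ΣΣ(x−x̄ᵢ)² = 771.267
MSB = 1126.604/2 = 563.3022; MSW = 771.267/28 = 27.5452
F = MSB/MSW = 20.4501
df = (2, 28)

test statistic = 20.450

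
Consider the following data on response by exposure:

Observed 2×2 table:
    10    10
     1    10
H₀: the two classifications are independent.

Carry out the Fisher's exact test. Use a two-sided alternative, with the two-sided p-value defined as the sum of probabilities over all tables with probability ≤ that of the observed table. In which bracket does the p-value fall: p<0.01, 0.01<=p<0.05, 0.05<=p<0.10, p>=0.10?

Margins: r₁=20, r₂=11, c₁=11, c₂=20, n=31
p_obs = C(20,10)·C(11,1)/C(31,11); sum pmf over tables with pmf ≤ p_obs
p-value (two-sided) = 0.04722
→ bracket: 0.01<=p<0.05

p-value bracket: 0.01<=p<0.05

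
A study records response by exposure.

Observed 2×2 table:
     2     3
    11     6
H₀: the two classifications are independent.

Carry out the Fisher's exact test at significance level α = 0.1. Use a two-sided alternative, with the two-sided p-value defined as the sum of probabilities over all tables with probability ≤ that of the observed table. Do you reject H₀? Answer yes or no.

Margins: r₁=5, r₂=17, c₁=13, c₂=9, n=22
p_obs = C(5,2)·C(17,11)/C(22,13); sum pmf over tables with pmf ≤ p_obs
p-value (two-sided) = 0.60902
At α=0.1: p ≥ α → fail to reject H₀

reject H₀: no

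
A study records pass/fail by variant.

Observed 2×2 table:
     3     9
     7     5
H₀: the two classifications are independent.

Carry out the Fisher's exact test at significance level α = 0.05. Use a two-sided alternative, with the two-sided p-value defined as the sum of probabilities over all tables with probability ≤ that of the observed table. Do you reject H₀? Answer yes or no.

Margins: r₁=12, r₂=12, c₁=10, c₂=14, n=24
p_obs = C(12,3)·C(12,7)/C(24,10); sum pmf over tables with pmf ≤ p_obs
p-value (two-sided) = 0.21376
At α=0.05: p ≥ α → fail to reject H₀

reject H₀: no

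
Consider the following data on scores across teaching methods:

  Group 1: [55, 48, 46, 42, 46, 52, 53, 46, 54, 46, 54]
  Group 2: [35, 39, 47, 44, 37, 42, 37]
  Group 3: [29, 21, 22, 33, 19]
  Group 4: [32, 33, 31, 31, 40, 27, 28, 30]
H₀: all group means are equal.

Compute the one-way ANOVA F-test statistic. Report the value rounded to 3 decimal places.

Group means [49.27, 40.14, 24.80, 31.50], grand mean 38.677
SSB = Σnᵢ(x̄ᵢ−x̄)² = 2624.935; SSW = ΣΣ(x−x̄ᵢ)² = 559.839
MSB = 2624.935/3 = 874.9784; MSW = 559.839/27 = 20.7348
F = MSB/MSW = 42.1986
df = (3, 27)

test statistic = 42.199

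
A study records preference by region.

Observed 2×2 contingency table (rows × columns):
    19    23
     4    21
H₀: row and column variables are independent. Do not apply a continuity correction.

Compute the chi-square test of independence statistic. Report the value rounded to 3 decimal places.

Row totals [42, 25], col totals [23, 44], n=67
χ² = (19−14.42)²/14.42 + (23−27.58)²/27.58 + (4−8.58)²/8.58 + (21−16.42)²/16.42 = 5.9427
df = 1

test statistic = 5.943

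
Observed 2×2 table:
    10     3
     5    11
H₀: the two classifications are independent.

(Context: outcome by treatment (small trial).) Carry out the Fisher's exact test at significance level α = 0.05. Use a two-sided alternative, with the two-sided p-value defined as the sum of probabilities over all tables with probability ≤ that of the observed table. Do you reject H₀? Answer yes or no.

Margins: r₁=13, r₂=16, c₁=15, c₂=14, n=29
p_obs = C(13,10)·C(16,5)/C(29,15); sum pmf over tables with pmf ≤ p_obs
p-value (two-sided) = 0.02533
At α=0.05: p < α → reject H₀

reject H₀: yes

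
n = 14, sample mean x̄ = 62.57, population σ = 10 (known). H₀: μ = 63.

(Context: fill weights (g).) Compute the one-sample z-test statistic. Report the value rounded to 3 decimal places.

SE = σ/√n = 10/√14 = 2.6726
z = (x̄−μ₀)/SE = (62.57−63)/2.6726 = -0.1609

test statistic = -0.161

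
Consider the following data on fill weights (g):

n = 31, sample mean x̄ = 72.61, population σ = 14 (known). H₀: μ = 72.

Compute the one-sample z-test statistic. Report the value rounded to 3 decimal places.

test statistic = 0.243

SE = σ/√n = 14/√31 = 2.5145
z = (x̄−μ₀)/SE = (72.61−72)/2.5145 = 0.2426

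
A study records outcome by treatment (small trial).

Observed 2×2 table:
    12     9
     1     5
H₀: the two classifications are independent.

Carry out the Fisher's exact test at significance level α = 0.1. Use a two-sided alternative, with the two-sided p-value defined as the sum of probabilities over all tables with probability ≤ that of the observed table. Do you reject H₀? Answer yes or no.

Margins: r₁=21, r₂=6, c₁=13, c₂=14, n=27
p_obs = C(21,12)·C(6,1)/C(27,13); sum pmf over tables with pmf ≤ p_obs
p-value (two-sided) = 0.16473
At α=0.1: p ≥ α → fail to reject H₀

reject H₀: no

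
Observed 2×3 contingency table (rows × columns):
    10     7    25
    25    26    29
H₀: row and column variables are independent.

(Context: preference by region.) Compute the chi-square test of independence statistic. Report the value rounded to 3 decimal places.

Row totals [42, 80], col totals [35, 33, 54], n=122
χ² = (10−12.05)²/12.05 + (7−11.36)²/11.36 + (25−18.59)²/18.59 + (25−22.95)²/22.95 + (26−21.64)²/21.64 + (29−35.41)²/35.41 = 6.4544
df = 2

test statistic = 6.454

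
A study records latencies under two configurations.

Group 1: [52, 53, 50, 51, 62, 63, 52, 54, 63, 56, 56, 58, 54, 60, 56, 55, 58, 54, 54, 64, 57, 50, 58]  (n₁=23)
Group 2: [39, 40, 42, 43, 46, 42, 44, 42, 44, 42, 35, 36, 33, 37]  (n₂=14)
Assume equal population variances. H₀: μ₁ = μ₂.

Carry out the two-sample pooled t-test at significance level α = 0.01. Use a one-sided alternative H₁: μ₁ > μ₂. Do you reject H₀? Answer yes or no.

reject H₀: yes

x̄₁=56.087, s₁=4.166, n₁=23
x̄₂=40.357, s₂=3.835, n₂=14
s_p² = [22·4.166² + 13·3.835²]/35 = 16.3726
SE = √(s_p²·(1/23+1/14)) = 1.3716
t = (56.087−40.357)/1.3716 = 11.4681
df = 35
p-value (one-sided, H₁ greater) = 0.00000
At α=0.01: p < α → reject H₀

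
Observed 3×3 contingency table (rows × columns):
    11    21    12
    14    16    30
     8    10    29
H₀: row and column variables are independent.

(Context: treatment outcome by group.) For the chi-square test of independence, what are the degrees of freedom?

degrees of freedom = 4

df = (r−1)(c−1) = (3−1)·(3−1) = 4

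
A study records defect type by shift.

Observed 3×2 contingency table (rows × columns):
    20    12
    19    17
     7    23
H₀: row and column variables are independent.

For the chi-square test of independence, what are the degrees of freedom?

df = (r−1)(c−1) = (3−1)·(2−1) = 2

degrees of freedom = 2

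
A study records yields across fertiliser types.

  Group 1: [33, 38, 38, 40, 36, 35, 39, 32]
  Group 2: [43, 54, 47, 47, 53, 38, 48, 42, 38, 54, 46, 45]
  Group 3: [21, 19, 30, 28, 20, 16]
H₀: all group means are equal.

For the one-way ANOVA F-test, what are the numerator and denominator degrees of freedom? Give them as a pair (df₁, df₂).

k = 3 groups, N = 26 total
df = (k−1, N−k) = (3−1, 26−3) = (2, 23)

degrees of freedom = [2, 23]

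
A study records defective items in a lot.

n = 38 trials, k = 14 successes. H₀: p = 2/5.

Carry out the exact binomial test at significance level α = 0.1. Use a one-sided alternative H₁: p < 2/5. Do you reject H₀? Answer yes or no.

Exact binomial: n=38, k=14, p₀=2/5=0.4000
P(X≤14) from Σ C(n,i)·p₀^i·(1−p₀)^(n−i)
p-value (one-sided, H₁ less) = 0.41267
At α=0.1: p ≥ α → fail to reject H₀

reject H₀: no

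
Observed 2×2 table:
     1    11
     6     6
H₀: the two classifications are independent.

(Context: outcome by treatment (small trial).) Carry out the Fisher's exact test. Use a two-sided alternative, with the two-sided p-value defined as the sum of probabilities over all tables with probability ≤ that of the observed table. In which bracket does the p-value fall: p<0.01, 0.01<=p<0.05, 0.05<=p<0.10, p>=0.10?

p-value bracket: 0.05<=p<0.10

Margins: r₁=12, r₂=12, c₁=7, c₂=17, n=24
p_obs = C(12,1)·C(12,6)/C(24,7); sum pmf over tables with pmf ≤ p_obs
p-value (two-sided) = 0.06865
→ bracket: 0.05<=p<0.10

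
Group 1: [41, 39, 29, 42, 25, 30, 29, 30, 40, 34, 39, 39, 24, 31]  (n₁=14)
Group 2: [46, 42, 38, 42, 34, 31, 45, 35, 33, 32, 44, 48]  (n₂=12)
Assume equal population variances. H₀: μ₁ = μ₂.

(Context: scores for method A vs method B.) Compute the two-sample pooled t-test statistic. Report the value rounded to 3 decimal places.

test statistic = -2.270

x̄₁=33.714, s₁=6.170, n₁=14
x̄₂=39.167, s₂=6.028, n₂=12
s_p² = [13·6.170² + 11·6.028²]/24 = 37.2718
SE = √(s_p²·(1/14+1/12)) = 2.4017
t = (33.714−39.167)/2.4017 = -2.2702
df = 24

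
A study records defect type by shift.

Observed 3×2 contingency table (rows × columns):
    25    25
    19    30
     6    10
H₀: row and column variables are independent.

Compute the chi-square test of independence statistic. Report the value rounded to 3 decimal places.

Row totals [50, 49, 16], col totals [50, 65], n=115
χ² = (25−21.74)²/21.74 + (25−28.26)²/28.26 + (19−21.30)²/21.30 + (30−27.70)²/27.70 + (6−6.96)²/6.96 + (10−9.04)²/9.04 = 1.5391
df = 2

test statistic = 1.539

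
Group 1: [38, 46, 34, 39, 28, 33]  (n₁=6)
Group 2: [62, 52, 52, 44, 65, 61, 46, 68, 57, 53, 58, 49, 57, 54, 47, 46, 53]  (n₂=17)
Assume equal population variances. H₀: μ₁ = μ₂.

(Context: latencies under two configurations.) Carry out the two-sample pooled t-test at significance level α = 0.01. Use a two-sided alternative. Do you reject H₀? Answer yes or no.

reject H₀: yes

x̄₁=36.333, s₁=6.154, n₁=6
x̄₂=54.353, s₂=6.955, n₂=17
s_p² = [5·6.154² + 16·6.955²]/21 = 45.8674
SE = √(s_p²·(1/6+1/17)) = 3.2160
t = (36.333−54.353)/3.2160 = -5.6031
df = 21
p-value (two-sided) = 0.00001
At α=0.01: p < α → reject H₀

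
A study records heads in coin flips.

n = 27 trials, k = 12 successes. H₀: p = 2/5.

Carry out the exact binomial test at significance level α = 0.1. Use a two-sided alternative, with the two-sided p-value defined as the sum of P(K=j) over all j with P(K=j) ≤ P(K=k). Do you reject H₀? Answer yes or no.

Exact binomial: n=27, k=12, p₀=2/5=0.4000
P(X=j) = C(n,j)·p₀^j·(1−p₀)^(n−j); p = Σ P(X=j) over j with P(X=j) ≤ P(X=12)
p-value (two-sided) = 0.69599
At α=0.1: p ≥ α → fail to reject H₀

reject H₀: no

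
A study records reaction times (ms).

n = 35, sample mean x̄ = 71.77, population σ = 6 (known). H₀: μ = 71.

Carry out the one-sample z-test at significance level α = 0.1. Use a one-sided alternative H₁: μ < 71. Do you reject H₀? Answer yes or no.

reject H₀: no

SE = σ/√n = 6/√35 = 1.0142
z = (x̄−μ₀)/SE = (71.77−71)/1.0142 = 0.7592
p-value (one-sided, H₁ less) = 0.77614
At α=0.1: p ≥ α → fail to reject H₀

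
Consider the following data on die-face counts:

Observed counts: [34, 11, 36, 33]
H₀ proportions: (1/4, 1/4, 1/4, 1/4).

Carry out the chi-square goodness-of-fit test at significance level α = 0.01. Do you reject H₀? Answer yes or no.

n = 114; E_i = n·p_i = [28.50, 28.50, 28.50, 28.50]
χ² = (34−28.50)²/28.50 + (11−28.50)²/28.50 + (36−28.50)²/28.50 + (33−28.50)²/28.50 = 14.4912
df = 3
p-value (upper-tail) = 0.00231
At α=0.01: p < α → reject H₀

reject H₀: yes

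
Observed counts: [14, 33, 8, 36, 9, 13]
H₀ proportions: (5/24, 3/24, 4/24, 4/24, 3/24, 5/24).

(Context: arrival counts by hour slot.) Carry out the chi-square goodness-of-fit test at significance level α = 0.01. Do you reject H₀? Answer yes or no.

n = 113; E_i = n·p_i = [23.54, 14.12, 18.83, 18.83, 14.12, 23.54]
χ² = (14−23.54)²/23.54 + (33−14.12)²/14.12 + (8−18.83)²/18.83 + (36−18.83)²/18.83 + (9−14.12)²/14.12 + (13−23.54)²/23.54 = 57.5487
df = 5
p-value (upper-tail) = 0.00000
At α=0.01: p < α → reject H₀

reject H₀: yes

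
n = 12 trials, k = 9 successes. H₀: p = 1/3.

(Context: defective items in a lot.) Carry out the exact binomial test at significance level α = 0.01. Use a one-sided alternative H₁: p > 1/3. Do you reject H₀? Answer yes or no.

reject H₀: yes

Exact binomial: n=12, k=9, p₀=1/3=0.3333
P(X≥9) from Σ C(n,i)·p₀^i·(1−p₀)^(n−i)
p-value (one-sided, H₁ greater) = 0.00386
At α=0.01: p < α → reject H₀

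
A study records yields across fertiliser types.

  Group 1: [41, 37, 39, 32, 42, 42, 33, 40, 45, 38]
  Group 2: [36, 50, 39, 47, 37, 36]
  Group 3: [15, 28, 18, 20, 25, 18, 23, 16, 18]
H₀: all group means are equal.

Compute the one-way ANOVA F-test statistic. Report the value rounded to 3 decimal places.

Group means [38.90, 40.83, 20.11], grand mean 32.600
SSB = Σnᵢ(x̄ᵢ−x̄)² = 2207.378; SSW = ΣΣ(x−x̄ᵢ)² = 486.622
MSB = 2207.378/2 = 1103.6889; MSW = 486.622/22 = 22.1192
F = MSB/MSW = 49.8973
df = (2, 22)

test statistic = 49.897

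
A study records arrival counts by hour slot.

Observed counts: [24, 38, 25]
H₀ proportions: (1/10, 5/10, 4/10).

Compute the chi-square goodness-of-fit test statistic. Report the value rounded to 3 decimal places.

test statistic = 30.362

n = 87; E_i = n·p_i = [8.70, 43.50, 34.80]
χ² = (24−8.70)²/8.70 + (38−43.50)²/43.50 + (25−34.80)²/34.80 = 30.3621
df = 2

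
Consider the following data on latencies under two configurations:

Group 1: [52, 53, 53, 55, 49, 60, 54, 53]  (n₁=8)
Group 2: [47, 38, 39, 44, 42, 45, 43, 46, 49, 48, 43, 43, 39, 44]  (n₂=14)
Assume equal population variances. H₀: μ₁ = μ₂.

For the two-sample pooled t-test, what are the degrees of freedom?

df = n₁ + n₂ − 2 = 8 + 14 − 2 = 20

degrees of freedom = 20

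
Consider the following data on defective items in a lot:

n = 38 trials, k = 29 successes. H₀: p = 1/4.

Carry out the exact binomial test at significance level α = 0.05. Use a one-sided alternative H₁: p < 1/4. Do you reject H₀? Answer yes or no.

reject H₀: no

Exact binomial: n=38, k=29, p₀=1/4=0.2500
P(X≤29) from Σ C(n,i)·p₀^i·(1−p₀)^(n−i)
p-value (one-sided, H₁ less) = 1.00000
At α=0.05: p ≥ α → fail to reject H₀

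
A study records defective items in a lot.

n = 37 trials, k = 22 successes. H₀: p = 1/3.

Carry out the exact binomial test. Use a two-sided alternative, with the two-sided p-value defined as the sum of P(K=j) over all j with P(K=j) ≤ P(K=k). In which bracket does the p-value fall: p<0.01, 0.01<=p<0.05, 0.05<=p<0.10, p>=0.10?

p-value bracket: p<0.01

Exact binomial: n=37, k=22, p₀=1/3=0.3333
P(X=j) = C(n,j)·p₀^j·(1−p₀)^(n−j); p = Σ P(X=j) over j with P(X=j) ≤ P(X=22)
p-value (two-sided) = 0.00134
→ bracket: p<0.01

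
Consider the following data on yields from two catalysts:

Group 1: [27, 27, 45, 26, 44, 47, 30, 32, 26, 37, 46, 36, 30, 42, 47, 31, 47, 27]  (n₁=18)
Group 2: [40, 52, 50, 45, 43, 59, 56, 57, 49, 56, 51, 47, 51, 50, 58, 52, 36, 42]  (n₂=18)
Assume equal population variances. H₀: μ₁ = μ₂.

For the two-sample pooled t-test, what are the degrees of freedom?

df = n₁ + n₂ − 2 = 18 + 18 − 2 = 34

degrees of freedom = 34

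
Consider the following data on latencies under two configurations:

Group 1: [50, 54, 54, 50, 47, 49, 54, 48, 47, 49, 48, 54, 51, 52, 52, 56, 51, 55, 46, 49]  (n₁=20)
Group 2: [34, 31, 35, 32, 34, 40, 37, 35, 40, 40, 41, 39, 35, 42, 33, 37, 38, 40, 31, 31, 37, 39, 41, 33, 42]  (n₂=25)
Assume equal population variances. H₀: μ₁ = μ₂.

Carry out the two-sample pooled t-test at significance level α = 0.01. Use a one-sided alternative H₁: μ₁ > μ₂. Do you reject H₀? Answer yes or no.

x̄₁=50.800, s₁=2.966, n₁=20
x̄₂=36.680, s₂=3.648, n₂=25
s_p² = [19·2.966² + 24·3.648²]/43 = 11.3172
SE = √(s_p²·(1/20+1/25)) = 1.0092
t = (50.800−36.680)/1.0092 = 13.9908
df = 43
p-value (one-sided, H₁ greater) = 0.00000
At α=0.01: p < α → reject H₀

reject H₀: yes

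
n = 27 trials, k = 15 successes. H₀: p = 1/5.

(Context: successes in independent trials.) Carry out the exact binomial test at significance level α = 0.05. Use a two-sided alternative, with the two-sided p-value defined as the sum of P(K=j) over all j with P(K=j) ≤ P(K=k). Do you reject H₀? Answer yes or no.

reject H₀: yes

Exact binomial: n=27, k=15, p₀=1/5=0.2000
P(X=j) = C(n,j)·p₀^j·(1−p₀)^(n−j); p = Σ P(X=j) over j with P(X=j) ≤ P(X=15)
p-value (two-sided) = 0.00005
At α=0.05: p < α → reject H₀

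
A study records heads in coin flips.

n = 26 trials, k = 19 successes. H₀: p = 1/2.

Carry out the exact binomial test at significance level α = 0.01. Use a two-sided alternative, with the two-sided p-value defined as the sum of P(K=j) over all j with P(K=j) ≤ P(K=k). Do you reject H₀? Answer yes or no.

reject H₀: no

Exact binomial: n=26, k=19, p₀=1/2=0.5000
P(X=j) = C(n,j)·p₀^j·(1−p₀)^(n−j); p = Σ P(X=j) over j with P(X=j) ≤ P(X=19)
p-value (two-sided) = 0.02896
At α=0.01: p ≥ α → fail to reject H₀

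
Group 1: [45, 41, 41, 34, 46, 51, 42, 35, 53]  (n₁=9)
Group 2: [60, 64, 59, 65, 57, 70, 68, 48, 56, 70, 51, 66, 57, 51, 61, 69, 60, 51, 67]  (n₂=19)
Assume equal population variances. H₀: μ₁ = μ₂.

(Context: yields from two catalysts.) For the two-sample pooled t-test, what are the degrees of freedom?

degrees of freedom = 26

df = n₁ + n₂ − 2 = 9 + 19 − 2 = 26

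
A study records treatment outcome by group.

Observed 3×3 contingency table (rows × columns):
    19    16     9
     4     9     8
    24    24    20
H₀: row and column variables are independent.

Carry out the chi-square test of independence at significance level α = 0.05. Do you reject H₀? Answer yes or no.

reject H₀: no

Row totals [44, 21, 68], col totals [47, 49, 37], n=133
χ² = (19−15.55)²/15.55 + (16−16.21)²/16.21 + (9−12.24)²/12.24 + (4−7.42)²/7.42 + (9−7.74)²/7.74 + (8−5.84)²/5.84 + (24−24.03)²/24.03 + (24−25.05)²/25.05 + (20−18.92)²/18.92 = 4.3133
df = 4
p-value (upper-tail) = 0.36527
At α=0.05: p ≥ α → fail to reject H₀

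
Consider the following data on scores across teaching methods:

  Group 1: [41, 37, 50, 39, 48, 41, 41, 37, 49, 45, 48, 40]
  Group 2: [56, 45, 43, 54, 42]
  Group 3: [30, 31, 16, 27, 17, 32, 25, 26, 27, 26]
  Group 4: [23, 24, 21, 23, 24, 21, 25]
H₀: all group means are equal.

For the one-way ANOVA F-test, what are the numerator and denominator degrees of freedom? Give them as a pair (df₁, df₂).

degrees of freedom = [3, 30]

k = 4 groups, N = 34 total
df = (k−1, N−k) = (4−1, 34−4) = (3, 30)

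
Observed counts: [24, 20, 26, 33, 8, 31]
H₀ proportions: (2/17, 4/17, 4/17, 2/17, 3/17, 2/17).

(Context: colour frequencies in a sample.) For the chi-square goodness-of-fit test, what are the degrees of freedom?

df = k − 1 = 6 − 1 = 5

degrees of freedom = 5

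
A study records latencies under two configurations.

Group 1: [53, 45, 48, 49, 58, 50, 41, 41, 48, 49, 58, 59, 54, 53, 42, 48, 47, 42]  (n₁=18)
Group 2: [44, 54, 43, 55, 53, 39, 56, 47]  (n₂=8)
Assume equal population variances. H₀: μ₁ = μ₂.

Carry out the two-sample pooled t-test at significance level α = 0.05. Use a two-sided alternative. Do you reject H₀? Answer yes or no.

x̄₁=49.167, s₁=5.783, n₁=18
x̄₂=48.875, s₂=6.446, n₂=8
s_p² = [17·5.783² + 7·6.446²]/24 = 35.8073
SE = √(s_p²·(1/18+1/8)) = 2.5427
t = (49.167−48.875)/2.5427 = 0.1147
df = 24
p-value (two-sided) = 0.90963
At α=0.05: p ≥ α → fail to reject H₀

reject H₀: no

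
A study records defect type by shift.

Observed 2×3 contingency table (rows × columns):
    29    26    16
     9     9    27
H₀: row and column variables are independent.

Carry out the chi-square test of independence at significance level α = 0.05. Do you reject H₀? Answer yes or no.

Row totals [71, 45], col totals [38, 35, 43], n=116
χ² = (29−23.26)²/23.26 + (26−21.42)²/21.42 + (16−26.32)²/26.32 + (9−14.74)²/14.74 + (9−13.58)²/13.58 + (27−16.68)²/16.68 = 16.6040
df = 2
p-value (upper-tail) = 0.00025
At α=0.05: p < α → reject H₀

reject H₀: yes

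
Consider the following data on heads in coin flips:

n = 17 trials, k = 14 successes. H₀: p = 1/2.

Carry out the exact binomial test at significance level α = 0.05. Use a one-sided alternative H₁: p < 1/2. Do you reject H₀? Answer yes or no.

Exact binomial: n=17, k=14, p₀=1/2=0.5000
P(X≤14) from Σ C(n,i)·p₀^i·(1−p₀)^(n−i)
p-value (one-sided, H₁ less) = 0.99883
At α=0.05: p ≥ α → fail to reject H₀

reject H₀: no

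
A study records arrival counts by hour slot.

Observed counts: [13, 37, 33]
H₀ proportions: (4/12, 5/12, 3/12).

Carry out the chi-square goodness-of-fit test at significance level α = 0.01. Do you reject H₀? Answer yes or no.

n = 83; E_i = n·p_i = [27.67, 34.58, 20.75]
χ² = (13−27.67)²/27.67 + (37−34.58)²/34.58 + (33−20.75)²/20.75 = 15.1759
df = 2
p-value (upper-tail) = 0.00051
At α=0.01: p < α → reject H₀

reject H₀: yes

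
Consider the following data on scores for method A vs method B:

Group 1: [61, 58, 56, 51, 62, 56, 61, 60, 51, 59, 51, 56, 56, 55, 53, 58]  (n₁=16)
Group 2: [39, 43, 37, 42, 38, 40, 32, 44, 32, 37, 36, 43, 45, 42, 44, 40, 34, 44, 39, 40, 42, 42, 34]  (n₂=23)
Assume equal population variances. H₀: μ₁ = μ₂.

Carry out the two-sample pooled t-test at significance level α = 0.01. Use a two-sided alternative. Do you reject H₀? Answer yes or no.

reject H₀: yes

x̄₁=56.500, s₁=3.651, n₁=16
x̄₂=39.522, s₂=3.941, n₂=23
s_p² = [15·3.651² + 22·3.941²]/37 = 14.6416
SE = √(s_p²·(1/16+1/23)) = 1.2457
t = (56.500−39.522)/1.2457 = 13.6298
df = 37
p-value (two-sided) = 0.00000
At α=0.01: p < α → reject H₀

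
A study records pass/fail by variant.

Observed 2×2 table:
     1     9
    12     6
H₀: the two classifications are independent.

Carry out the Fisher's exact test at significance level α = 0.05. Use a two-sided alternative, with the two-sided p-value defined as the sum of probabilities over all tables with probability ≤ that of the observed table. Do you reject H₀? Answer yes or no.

reject H₀: yes

Margins: r₁=10, r₂=18, c₁=13, c₂=15, n=28
p_obs = C(10,1)·C(18,12)/C(28,13); sum pmf over tables with pmf ≤ p_obs
p-value (two-sided) = 0.00603
At α=0.05: p < α → reject H₀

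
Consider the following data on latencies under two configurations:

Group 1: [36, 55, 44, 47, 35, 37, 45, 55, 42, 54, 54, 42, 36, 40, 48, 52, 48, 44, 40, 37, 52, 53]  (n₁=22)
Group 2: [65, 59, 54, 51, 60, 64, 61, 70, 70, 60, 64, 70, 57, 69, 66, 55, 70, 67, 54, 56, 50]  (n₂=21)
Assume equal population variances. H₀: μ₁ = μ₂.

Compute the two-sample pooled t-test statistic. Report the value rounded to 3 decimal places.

test statistic = -7.859

x̄₁=45.273, s₁=6.916, n₁=22
x̄₂=61.524, s₂=6.630, n₂=21
s_p² = [21·6.916² + 20·6.630²]/41 = 45.9415
SE = √(s_p²·(1/22+1/21)) = 2.0678
t = (45.273−61.524)/2.0678 = -7.8590
df = 41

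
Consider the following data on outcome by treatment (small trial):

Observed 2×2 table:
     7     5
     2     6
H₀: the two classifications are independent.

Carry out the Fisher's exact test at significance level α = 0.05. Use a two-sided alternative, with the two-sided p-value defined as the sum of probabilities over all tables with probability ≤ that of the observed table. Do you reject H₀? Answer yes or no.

reject H₀: no

Margins: r₁=12, r₂=8, c₁=9, c₂=11, n=20
p_obs = C(12,7)·C(8,2)/C(20,9); sum pmf over tables with pmf ≤ p_obs
p-value (two-sided) = 0.19681
At α=0.05: p ≥ α → fail to reject H₀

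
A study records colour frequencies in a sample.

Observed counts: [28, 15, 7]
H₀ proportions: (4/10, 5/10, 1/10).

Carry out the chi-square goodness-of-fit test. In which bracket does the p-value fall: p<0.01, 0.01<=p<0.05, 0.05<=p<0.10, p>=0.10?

n = 50; E_i = n·p_i = [20.00, 25.00, 5.00]
χ² = (28−20.00)²/20.00 + (15−25.00)²/25.00 + (7−5.00)²/5.00 = 8.0000
df = 2
p-value (upper-tail) = 0.01832
→ bracket: 0.01<=p<0.05

p-value bracket: 0.01<=p<0.05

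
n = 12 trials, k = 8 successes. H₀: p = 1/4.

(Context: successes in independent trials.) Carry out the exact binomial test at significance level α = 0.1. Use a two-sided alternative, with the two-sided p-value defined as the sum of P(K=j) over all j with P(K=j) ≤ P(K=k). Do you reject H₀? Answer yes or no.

Exact binomial: n=12, k=8, p₀=1/4=0.2500
P(X=j) = C(n,j)·p₀^j·(1−p₀)^(n−j); p = Σ P(X=j) over j with P(X=j) ≤ P(X=8)
p-value (two-sided) = 0.00278
At α=0.1: p < α → reject H₀

reject H₀: yes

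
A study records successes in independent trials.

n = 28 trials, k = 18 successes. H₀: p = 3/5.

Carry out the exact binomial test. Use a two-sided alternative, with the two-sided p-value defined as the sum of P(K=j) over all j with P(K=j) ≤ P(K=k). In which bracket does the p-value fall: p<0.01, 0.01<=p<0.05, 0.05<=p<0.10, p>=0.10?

p-value bracket: p>=0.10

Exact binomial: n=28, k=18, p₀=3/5=0.6000
P(X=j) = C(n,j)·p₀^j·(1−p₀)^(n−j); p = Σ P(X=j) over j with P(X=j) ≤ P(X=18)
p-value (two-sided) = 0.70356
→ bracket: p>=0.10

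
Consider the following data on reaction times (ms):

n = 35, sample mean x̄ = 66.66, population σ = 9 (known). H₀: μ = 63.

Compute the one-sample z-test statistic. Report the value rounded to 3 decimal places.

test statistic = 2.406

SE = σ/√n = 9/√35 = 1.5213
z = (x̄−μ₀)/SE = (66.66−63)/1.5213 = 2.4059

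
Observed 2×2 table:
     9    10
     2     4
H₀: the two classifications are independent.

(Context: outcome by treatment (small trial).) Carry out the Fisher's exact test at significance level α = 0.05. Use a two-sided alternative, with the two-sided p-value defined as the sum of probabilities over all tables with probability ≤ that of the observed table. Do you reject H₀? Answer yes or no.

Margins: r₁=19, r₂=6, c₁=11, c₂=14, n=25
p_obs = C(19,9)·C(6,2)/C(25,11); sum pmf over tables with pmf ≤ p_obs
p-value (two-sided) = 0.66087
At α=0.05: p ≥ α → fail to reject H₀

reject H₀: no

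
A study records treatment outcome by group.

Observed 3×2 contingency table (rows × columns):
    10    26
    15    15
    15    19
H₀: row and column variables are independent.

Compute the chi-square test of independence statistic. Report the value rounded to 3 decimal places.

test statistic = 3.731

Row totals [36, 30, 34], col totals [40, 60], n=100
χ² = (10−14.40)²/14.40 + (26−21.60)²/21.60 + (15−12.00)²/12.00 + (15−18.00)²/18.00 + (15−13.60)²/13.60 + (19−20.40)²/20.40 = 3.7309
df = 2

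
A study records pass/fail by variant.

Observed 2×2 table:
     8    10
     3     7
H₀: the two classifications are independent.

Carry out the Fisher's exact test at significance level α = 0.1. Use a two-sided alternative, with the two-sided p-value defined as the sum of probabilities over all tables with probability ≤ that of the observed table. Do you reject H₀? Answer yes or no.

reject H₀: no

Margins: r₁=18, r₂=10, c₁=11, c₂=17, n=28
p_obs = C(18,8)·C(10,3)/C(28,11); sum pmf over tables with pmf ≤ p_obs
p-value (two-sided) = 0.68879
At α=0.1: p ≥ α → fail to reject H₀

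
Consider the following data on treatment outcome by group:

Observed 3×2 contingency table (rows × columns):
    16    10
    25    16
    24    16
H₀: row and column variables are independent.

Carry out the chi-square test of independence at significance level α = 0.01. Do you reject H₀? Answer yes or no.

Row totals [26, 41, 40], col totals [65, 42], n=107
χ² = (16−15.79)²/15.79 + (10−10.21)²/10.21 + (25−24.91)²/24.91 + (16−16.09)²/16.09 + (24−24.30)²/24.30 + (16−15.70)²/15.70 = 0.0171
df = 2
p-value (upper-tail) = 0.99149
At α=0.01: p ≥ α → fail to reject H₀

reject H₀: no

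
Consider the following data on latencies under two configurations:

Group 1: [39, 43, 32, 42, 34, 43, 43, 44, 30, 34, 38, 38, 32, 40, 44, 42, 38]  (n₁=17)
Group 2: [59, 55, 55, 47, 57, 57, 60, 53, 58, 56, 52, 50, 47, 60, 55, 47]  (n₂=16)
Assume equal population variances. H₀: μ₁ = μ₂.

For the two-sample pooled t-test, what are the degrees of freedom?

df = n₁ + n₂ − 2 = 17 + 16 − 2 = 31

degrees of freedom = 31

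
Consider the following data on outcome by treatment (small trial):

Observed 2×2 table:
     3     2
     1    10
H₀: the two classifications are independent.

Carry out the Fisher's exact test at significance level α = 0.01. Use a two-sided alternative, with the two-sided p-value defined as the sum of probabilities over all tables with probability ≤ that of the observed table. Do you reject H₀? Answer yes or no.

Margins: r₁=5, r₂=11, c₁=4, c₂=12, n=16
p_obs = C(5,3)·C(11,1)/C(16,4); sum pmf over tables with pmf ≤ p_obs
p-value (two-sided) = 0.06319
At α=0.01: p ≥ α → fail to reject H₀

reject H₀: no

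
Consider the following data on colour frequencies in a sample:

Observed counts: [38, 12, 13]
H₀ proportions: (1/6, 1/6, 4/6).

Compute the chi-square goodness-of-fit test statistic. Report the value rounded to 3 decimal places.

test statistic = 92.262

n = 63; E_i = n·p_i = [10.50, 10.50, 42.00]
χ² = (38−10.50)²/10.50 + (12−10.50)²/10.50 + (13−42.00)²/42.00 = 92.2619
df = 2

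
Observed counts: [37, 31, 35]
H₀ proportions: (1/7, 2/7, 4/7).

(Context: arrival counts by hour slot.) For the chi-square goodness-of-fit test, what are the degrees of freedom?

df = k − 1 = 3 − 1 = 2

degrees of freedom = 2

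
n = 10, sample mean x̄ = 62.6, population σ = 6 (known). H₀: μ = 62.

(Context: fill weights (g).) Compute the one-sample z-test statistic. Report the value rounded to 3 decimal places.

test statistic = 0.316

SE = σ/√n = 6/√10 = 1.8974
z = (x̄−μ₀)/SE = (62.6−62)/1.8974 = 0.3162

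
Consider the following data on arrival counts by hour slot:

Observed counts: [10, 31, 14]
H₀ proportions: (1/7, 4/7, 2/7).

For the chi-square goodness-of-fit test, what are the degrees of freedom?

df = k − 1 = 3 − 1 = 2

degrees of freedom = 2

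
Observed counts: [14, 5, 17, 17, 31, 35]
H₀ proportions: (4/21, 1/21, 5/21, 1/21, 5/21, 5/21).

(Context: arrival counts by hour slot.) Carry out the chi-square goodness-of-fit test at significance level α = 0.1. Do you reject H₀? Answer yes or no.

n = 119; E_i = n·p_i = [22.67, 5.67, 28.33, 5.67, 28.33, 28.33]
χ² = (14−22.67)²/22.67 + (5−5.67)²/5.67 + (17−28.33)²/28.33 + (17−5.67)²/5.67 + (31−28.33)²/28.33 + (35−28.33)²/28.33 = 32.4118
df = 5
p-value (upper-tail) = 0.00000
At α=0.1: p < α → reject H₀

reject H₀: yes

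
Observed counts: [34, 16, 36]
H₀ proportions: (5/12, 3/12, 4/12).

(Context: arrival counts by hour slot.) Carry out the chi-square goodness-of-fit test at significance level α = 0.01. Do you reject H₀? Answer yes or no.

reject H₀: no

n = 86; E_i = n·p_i = [35.83, 21.50, 28.67]
χ² = (34−35.83)²/35.83 + (16−21.50)²/21.50 + (36−28.67)²/28.67 = 3.3767
df = 2
p-value (upper-tail) = 0.18482
At α=0.01: p ≥ α → fail to reject H₀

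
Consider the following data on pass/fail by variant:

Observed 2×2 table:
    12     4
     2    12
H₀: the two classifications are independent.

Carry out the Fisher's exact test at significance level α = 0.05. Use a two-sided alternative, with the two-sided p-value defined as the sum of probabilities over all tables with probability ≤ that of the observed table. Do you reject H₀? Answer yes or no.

reject H₀: yes

Margins: r₁=16, r₂=14, c₁=14, c₂=16, n=30
p_obs = C(16,12)·C(14,2)/C(30,14); sum pmf over tables with pmf ≤ p_obs
p-value (two-sided) = 0.00127
At α=0.05: p < α → reject H₀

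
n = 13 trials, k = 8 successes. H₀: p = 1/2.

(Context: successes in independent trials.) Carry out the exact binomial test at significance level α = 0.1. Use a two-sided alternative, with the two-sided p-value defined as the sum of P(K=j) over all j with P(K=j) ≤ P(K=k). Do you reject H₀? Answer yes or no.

reject H₀: no

Exact binomial: n=13, k=8, p₀=1/2=0.5000
P(X=j) = C(n,j)·p₀^j·(1−p₀)^(n−j); p = Σ P(X=j) over j with P(X=j) ≤ P(X=8)
p-value (two-sided) = 0.58105
At α=0.1: p ≥ α → fail to reject H₀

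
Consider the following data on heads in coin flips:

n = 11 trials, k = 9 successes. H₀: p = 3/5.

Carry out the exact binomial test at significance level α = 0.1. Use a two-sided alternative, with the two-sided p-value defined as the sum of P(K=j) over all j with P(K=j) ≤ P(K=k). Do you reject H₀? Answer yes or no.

reject H₀: no

Exact binomial: n=11, k=9, p₀=3/5=0.6000
P(X=j) = C(n,j)·p₀^j·(1−p₀)^(n−j); p = Σ P(X=j) over j with P(X=j) ≤ P(X=9)
p-value (two-sided) = 0.21827
At α=0.1: p ≥ α → fail to reject H₀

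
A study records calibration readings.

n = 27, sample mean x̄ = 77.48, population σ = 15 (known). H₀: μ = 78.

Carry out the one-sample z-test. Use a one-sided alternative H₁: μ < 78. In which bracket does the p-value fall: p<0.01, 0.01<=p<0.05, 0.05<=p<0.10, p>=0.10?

SE = σ/√n = 15/√27 = 2.8868
z = (x̄−μ₀)/SE = (77.48−78)/2.8868 = -0.1801
p-value (one-sided, H₁ less) = 0.42852
→ bracket: p>=0.10

p-value bracket: p>=0.10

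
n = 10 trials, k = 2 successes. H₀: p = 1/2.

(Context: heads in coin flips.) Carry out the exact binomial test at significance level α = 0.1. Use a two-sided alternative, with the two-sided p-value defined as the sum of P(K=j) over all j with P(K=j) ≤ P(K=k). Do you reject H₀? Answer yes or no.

reject H₀: no

Exact binomial: n=10, k=2, p₀=1/2=0.5000
P(X=j) = C(n,j)·p₀^j·(1−p₀)^(n−j); p = Σ P(X=j) over j with P(X=j) ≤ P(X=2)
p-value (two-sided) = 0.10938
At α=0.1: p ≥ α → fail to reject H₀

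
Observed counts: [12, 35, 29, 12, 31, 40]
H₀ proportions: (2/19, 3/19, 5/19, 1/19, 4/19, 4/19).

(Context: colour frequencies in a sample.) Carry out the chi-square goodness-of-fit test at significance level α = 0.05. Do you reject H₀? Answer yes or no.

n = 159; E_i = n·p_i = [16.74, 25.11, 41.84, 8.37, 33.47, 33.47]
χ² = (12−16.74)²/16.74 + (35−25.11)²/25.11 + (29−41.84)²/41.84 + (12−8.37)²/8.37 + (31−33.47)²/33.47 + (40−33.47)²/33.47 = 12.2131
df = 5
p-value (upper-tail) = 0.03198
At α=0.05: p < α → reject H₀

reject H₀: yes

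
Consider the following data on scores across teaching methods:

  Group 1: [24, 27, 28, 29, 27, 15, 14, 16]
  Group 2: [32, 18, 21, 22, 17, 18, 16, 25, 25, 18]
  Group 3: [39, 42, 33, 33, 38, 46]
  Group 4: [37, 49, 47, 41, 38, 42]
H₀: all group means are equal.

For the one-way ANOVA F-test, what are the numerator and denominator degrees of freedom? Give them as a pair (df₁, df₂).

degrees of freedom = [3, 26]

k = 4 groups, N = 30 total
df = (k−1, N−k) = (4−1, 30−4) = (3, 26)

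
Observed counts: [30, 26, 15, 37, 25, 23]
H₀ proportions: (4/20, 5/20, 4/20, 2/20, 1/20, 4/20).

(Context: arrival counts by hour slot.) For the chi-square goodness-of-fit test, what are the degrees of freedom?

df = k − 1 = 6 − 1 = 5

degrees of freedom = 5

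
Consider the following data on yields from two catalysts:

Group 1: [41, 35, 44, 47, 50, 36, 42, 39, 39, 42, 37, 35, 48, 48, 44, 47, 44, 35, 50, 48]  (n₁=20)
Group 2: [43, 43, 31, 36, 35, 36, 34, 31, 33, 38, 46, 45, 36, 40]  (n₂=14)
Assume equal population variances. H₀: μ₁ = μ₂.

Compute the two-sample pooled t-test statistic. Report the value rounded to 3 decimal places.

test statistic = 2.742

x̄₁=42.550, s₁=5.226, n₁=20
x̄₂=37.643, s₂=5.002, n₂=14
s_p² = [19·5.226² + 13·5.002²]/32 = 26.3801
SE = √(s_p²·(1/20+1/14)) = 1.7898
t = (42.550−37.643)/1.7898 = 2.7418
df = 32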